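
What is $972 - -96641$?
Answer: $97613$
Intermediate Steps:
$972 - -96641 = 972 + 96641 = 97613$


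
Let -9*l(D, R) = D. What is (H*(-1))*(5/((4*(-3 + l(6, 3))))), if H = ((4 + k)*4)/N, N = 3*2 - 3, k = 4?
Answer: 40/11 ≈ 3.6364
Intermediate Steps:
l(D, R) = -D/9
N = 3 (N = 6 - 3 = 3)
H = 32/3 (H = ((4 + 4)*4)/3 = (8*4)*(⅓) = 32*(⅓) = 32/3 ≈ 10.667)
(H*(-1))*(5/((4*(-3 + l(6, 3))))) = ((32/3)*(-1))*(5/((4*(-3 - ⅑*6)))) = -160/(3*(4*(-3 - ⅔))) = -160/(3*(4*(-11/3))) = -160/(3*(-44/3)) = -160*(-3)/(3*44) = -32/3*(-15/44) = 40/11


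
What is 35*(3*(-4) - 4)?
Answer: -560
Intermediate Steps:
35*(3*(-4) - 4) = 35*(-12 - 4) = 35*(-16) = -560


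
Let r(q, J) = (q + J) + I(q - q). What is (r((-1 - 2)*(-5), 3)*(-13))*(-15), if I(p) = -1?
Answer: 3315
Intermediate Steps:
r(q, J) = -1 + J + q (r(q, J) = (q + J) - 1 = (J + q) - 1 = -1 + J + q)
(r((-1 - 2)*(-5), 3)*(-13))*(-15) = ((-1 + 3 + (-1 - 2)*(-5))*(-13))*(-15) = ((-1 + 3 - 3*(-5))*(-13))*(-15) = ((-1 + 3 + 15)*(-13))*(-15) = (17*(-13))*(-15) = -221*(-15) = 3315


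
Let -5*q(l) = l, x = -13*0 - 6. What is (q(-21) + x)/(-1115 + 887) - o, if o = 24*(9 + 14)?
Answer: -209757/380 ≈ -551.99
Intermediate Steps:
x = -6 (x = 0 - 6 = -6)
q(l) = -l/5
o = 552 (o = 24*23 = 552)
(q(-21) + x)/(-1115 + 887) - o = (-⅕*(-21) - 6)/(-1115 + 887) - 1*552 = (21/5 - 6)/(-228) - 552 = -9/5*(-1/228) - 552 = 3/380 - 552 = -209757/380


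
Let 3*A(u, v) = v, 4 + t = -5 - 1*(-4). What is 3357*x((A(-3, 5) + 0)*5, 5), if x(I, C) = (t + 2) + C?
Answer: 6714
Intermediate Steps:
t = -5 (t = -4 + (-5 - 1*(-4)) = -4 + (-5 + 4) = -4 - 1 = -5)
A(u, v) = v/3
x(I, C) = -3 + C (x(I, C) = (-5 + 2) + C = -3 + C)
3357*x((A(-3, 5) + 0)*5, 5) = 3357*(-3 + 5) = 3357*2 = 6714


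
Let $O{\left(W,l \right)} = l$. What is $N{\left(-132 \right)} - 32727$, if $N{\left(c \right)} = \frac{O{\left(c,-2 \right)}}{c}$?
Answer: $- \frac{2159981}{66} \approx -32727.0$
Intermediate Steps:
$N{\left(c \right)} = - \frac{2}{c}$
$N{\left(-132 \right)} - 32727 = - \frac{2}{-132} - 32727 = \left(-2\right) \left(- \frac{1}{132}\right) - 32727 = \frac{1}{66} - 32727 = - \frac{2159981}{66}$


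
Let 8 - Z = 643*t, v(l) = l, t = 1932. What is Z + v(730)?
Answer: -1241538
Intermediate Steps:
Z = -1242268 (Z = 8 - 643*1932 = 8 - 1*1242276 = 8 - 1242276 = -1242268)
Z + v(730) = -1242268 + 730 = -1241538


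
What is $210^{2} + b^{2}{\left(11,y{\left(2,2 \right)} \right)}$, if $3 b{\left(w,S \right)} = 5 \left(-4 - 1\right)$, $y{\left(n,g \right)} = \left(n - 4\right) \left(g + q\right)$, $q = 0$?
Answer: $\frac{397525}{9} \approx 44169.0$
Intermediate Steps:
$y{\left(n,g \right)} = g \left(-4 + n\right)$ ($y{\left(n,g \right)} = \left(n - 4\right) \left(g + 0\right) = \left(-4 + n\right) g = g \left(-4 + n\right)$)
$b{\left(w,S \right)} = - \frac{25}{3}$ ($b{\left(w,S \right)} = \frac{5 \left(-4 - 1\right)}{3} = \frac{5 \left(-5\right)}{3} = \frac{1}{3} \left(-25\right) = - \frac{25}{3}$)
$210^{2} + b^{2}{\left(11,y{\left(2,2 \right)} \right)} = 210^{2} + \left(- \frac{25}{3}\right)^{2} = 44100 + \frac{625}{9} = \frac{397525}{9}$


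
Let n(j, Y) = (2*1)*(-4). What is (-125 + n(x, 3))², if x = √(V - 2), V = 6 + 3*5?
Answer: 17689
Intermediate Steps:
V = 21 (V = 6 + 15 = 21)
x = √19 (x = √(21 - 2) = √19 ≈ 4.3589)
n(j, Y) = -8 (n(j, Y) = 2*(-4) = -8)
(-125 + n(x, 3))² = (-125 - 8)² = (-133)² = 17689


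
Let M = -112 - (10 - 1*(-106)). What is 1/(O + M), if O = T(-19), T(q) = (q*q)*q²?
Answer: 1/130093 ≈ 7.6868e-6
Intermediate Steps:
T(q) = q⁴ (T(q) = q²*q² = q⁴)
O = 130321 (O = (-19)⁴ = 130321)
M = -228 (M = -112 - (10 + 106) = -112 - 1*116 = -112 - 116 = -228)
1/(O + M) = 1/(130321 - 228) = 1/130093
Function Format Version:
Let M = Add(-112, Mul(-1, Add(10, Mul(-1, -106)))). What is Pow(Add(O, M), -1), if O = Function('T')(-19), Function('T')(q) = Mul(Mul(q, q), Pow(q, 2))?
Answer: Rational(1, 130093) ≈ 7.6868e-6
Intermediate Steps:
Function('T')(q) = Pow(q, 4) (Function('T')(q) = Mul(Pow(q, 2), Pow(q, 2)) = Pow(q, 4))
O = 130321 (O = Pow(-19, 4) = 130321)
M = -228 (M = Add(-112, Mul(-1, Add(10, 106))) = Add(-112, Mul(-1, 116)) = Add(-112, -116) = -228)
Pow(Add(O, M), -1) = Pow(Add(130321, -228), -1) = Pow(130093, -1) = Rational(1, 130093)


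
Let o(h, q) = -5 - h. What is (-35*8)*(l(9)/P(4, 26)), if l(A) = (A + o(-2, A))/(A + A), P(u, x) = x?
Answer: -140/39 ≈ -3.5897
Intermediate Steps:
l(A) = (-3 + A)/(2*A) (l(A) = (A + (-5 - 1*(-2)))/(A + A) = (A + (-5 + 2))/((2*A)) = (A - 3)*(1/(2*A)) = (-3 + A)*(1/(2*A)) = (-3 + A)/(2*A))
(-35*8)*(l(9)/P(4, 26)) = (-35*8)*(((½)*(-3 + 9)/9)/26) = -280*(½)*(⅑)*6/26 = -280/(3*26) = -280*1/78 = -140/39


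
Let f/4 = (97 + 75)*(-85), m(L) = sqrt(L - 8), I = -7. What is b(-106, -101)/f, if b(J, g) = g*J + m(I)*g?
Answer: -5353/29240 + 101*I*sqrt(15)/58480 ≈ -0.18307 + 0.006689*I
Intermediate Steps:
m(L) = sqrt(-8 + L)
b(J, g) = J*g + I*g*sqrt(15) (b(J, g) = g*J + sqrt(-8 - 7)*g = J*g + sqrt(-15)*g = J*g + (I*sqrt(15))*g = J*g + I*g*sqrt(15))
f = -58480 (f = 4*((97 + 75)*(-85)) = 4*(172*(-85)) = 4*(-14620) = -58480)
b(-106, -101)/f = -101*(-106 + I*sqrt(15))/(-58480) = (10706 - 101*I*sqrt(15))*(-1/58480) = -5353/29240 + 101*I*sqrt(15)/58480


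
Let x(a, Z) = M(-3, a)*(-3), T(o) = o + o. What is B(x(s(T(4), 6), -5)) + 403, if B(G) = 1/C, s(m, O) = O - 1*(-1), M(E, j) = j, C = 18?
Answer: 7255/18 ≈ 403.06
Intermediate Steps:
T(o) = 2*o
s(m, O) = 1 + O (s(m, O) = O + 1 = 1 + O)
x(a, Z) = -3*a (x(a, Z) = a*(-3) = -3*a)
B(G) = 1/18
B(x(s(T(4), 6), -5)) + 403 = 1/18 + 403 = 7255/18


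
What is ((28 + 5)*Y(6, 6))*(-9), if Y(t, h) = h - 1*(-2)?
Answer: -2376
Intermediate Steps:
Y(t, h) = 2 + h (Y(t, h) = h + 2 = 2 + h)
((28 + 5)*Y(6, 6))*(-9) = ((28 + 5)*(2 + 6))*(-9) = (33*8)*(-9) = 264*(-9) = -2376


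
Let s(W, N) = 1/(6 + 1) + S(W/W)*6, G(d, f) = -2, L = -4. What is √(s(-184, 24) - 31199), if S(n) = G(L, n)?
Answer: 2*I*√382333/7 ≈ 176.67*I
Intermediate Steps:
S(n) = -2
s(W, N) = -83/7 (s(W, N) = 1/(6 + 1) - 2*6 = 1/7 - 12 = ⅐ - 12 = -83/7)
√(s(-184, 24) - 31199) = √(-83/7 - 31199) = √(-218476/7) = 2*I*√382333/7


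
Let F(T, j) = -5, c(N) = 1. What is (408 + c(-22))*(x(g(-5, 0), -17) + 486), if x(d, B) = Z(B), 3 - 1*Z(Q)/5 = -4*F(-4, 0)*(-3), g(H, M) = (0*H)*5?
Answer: 327609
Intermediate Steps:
g(H, M) = 0 (g(H, M) = 0*5 = 0)
Z(Q) = 315 (Z(Q) = 15 - 5*(-4*(-5))*(-3) = 15 - 100*(-3) = 15 - 5*(-60) = 15 + 300 = 315)
x(d, B) = 315
(408 + c(-22))*(x(g(-5, 0), -17) + 486) = (408 + 1)*(315 + 486) = 409*801 = 327609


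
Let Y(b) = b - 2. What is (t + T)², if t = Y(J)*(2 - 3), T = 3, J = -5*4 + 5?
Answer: 400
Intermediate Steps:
J = -15 (J = -20 + 5 = -15)
Y(b) = -2 + b
t = 17 (t = (-2 - 15)*(2 - 3) = -17*(-1) = 17)
(t + T)² = (17 + 3)² = 20² = 400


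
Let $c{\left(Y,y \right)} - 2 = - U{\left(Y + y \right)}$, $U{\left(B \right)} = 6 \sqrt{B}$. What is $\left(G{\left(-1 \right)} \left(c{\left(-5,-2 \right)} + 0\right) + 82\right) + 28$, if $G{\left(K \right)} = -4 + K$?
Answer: $100 + 30 i \sqrt{7} \approx 100.0 + 79.373 i$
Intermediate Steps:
$c{\left(Y,y \right)} = 2 - 6 \sqrt{Y + y}$
$\left(G{\left(-1 \right)} \left(c{\left(-5,-2 \right)} + 0\right) + 82\right) + 28 = \left(\left(-4 - 1\right) \left(\left(2 - 6 \sqrt{-5 - 2}\right) + 0\right) + 82\right) + 28 = \left(- 5 \left(\left(2 - 6 \sqrt{-7}\right) + 0\right) + 82\right) + 28 = \left(- 5 \left(\left(2 - 6 i \sqrt{7}\right) + 0\right) + 82\right) + 28 = \left(- 5 \left(2 - 6 i \sqrt{7}\right) + 82\right) + 28 = \left(\left(-10 + 30 i \sqrt{7}\right) + 82\right) + 28 = \left(72 + 30 i \sqrt{7}\right) + 28 = 100 + 30 i \sqrt{7}$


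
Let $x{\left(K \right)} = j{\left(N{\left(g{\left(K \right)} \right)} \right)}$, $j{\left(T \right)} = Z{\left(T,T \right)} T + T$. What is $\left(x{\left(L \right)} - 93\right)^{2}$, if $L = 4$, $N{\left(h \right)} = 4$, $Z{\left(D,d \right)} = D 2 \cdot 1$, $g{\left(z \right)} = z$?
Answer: $3249$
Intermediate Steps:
$Z{\left(D,d \right)} = 2 D$ ($Z{\left(D,d \right)} = 2 D 1 = 2 D$)
$j{\left(T \right)} = T + 2 T^{2}$ ($j{\left(T \right)} = 2 T T + T = 2 T^{2} + T = T + 2 T^{2}$)
$x{\left(K \right)} = 36$ ($x{\left(K \right)} = 4 \left(1 + 2 \cdot 4\right) = 4 \left(1 + 8\right) = 4 \cdot 9 = 36$)
$\left(x{\left(L \right)} - 93\right)^{2} = \left(36 - 93\right)^{2} = \left(-57\right)^{2} = 3249$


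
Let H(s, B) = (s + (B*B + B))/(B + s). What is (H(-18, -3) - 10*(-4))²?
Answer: 80656/49 ≈ 1646.0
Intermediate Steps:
H(s, B) = (B + s + B²)/(B + s) (H(s, B) = (s + (B² + B))/(B + s) = (s + (B + B²))/(B + s) = (B + s + B²)/(B + s))
(H(-18, -3) - 10*(-4))² = ((-3 - 18 + (-3)²)/(-3 - 18) - 10*(-4))² = ((-3 - 18 + 9)/(-21) + 40)² = (-1/21*(-12) + 40)² = (4/7 + 40)² = (284/7)² = 80656/49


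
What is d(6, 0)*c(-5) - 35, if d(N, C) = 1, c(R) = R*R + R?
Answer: -15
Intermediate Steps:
c(R) = R + R**2 (c(R) = R**2 + R = R + R**2)
d(6, 0)*c(-5) - 35 = 1*(-5*(1 - 5)) - 35 = 1*(-5*(-4)) - 35 = 1*20 - 35 = 20 - 35 = -15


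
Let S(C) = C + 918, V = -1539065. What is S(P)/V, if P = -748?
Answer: -34/307813 ≈ -0.00011046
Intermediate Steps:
S(C) = 918 + C
S(P)/V = (918 - 748)/(-1539065) = 170*(-1/1539065) = -34/307813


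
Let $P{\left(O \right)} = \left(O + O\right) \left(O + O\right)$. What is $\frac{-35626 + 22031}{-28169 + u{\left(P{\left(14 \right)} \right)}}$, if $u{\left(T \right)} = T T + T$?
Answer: $- \frac{13595}{587271} \approx -0.023149$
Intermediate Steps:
$P{\left(O \right)} = 4 O^{2}$ ($P{\left(O \right)} = 2 O 2 O = 4 O^{2}$)
$u{\left(T \right)} = T + T^{2}$ ($u{\left(T \right)} = T^{2} + T = T + T^{2}$)
$\frac{-35626 + 22031}{-28169 + u{\left(P{\left(14 \right)} \right)}} = \frac{-35626 + 22031}{-28169 + 4 \cdot 14^{2} \left(1 + 4 \cdot 14^{2}\right)} = - \frac{13595}{-28169 + 4 \cdot 196 \left(1 + 4 \cdot 196\right)} = - \frac{13595}{-28169 + 784 \left(1 + 784\right)} = - \frac{13595}{-28169 + 784 \cdot 785} = - \frac{13595}{-28169 + 615440} = - \frac{13595}{587271}$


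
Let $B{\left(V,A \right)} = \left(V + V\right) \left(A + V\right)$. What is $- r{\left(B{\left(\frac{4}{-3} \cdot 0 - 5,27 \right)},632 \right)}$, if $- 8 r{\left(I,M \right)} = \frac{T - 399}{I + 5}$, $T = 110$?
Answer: $\frac{289}{1720} \approx 0.16802$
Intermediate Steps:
$B{\left(V,A \right)} = 2 V \left(A + V\right)$
$r{\left(I,M \right)} = \frac{289}{8 \left(5 + I\right)}$ ($r{\left(I,M \right)} = - \frac{\left(110 - 399\right) \frac{1}{I + 5}}{8} = - \frac{\left(-289\right) \frac{1}{5 + I}}{8} = \frac{289}{8 \left(5 + I\right)}$)
$- r{\left(B{\left(\frac{4}{-3} \cdot 0 - 5,27 \right)},632 \right)} = - \frac{289}{8 \left(5 + 2 \left(\frac{4}{-3} \cdot 0 - 5\right) \left(27 - \left(5 - \frac{4}{-3} \cdot 0\right)\right)\right)} = - \frac{289}{8 \left(5 + 2 \left(4 \left(- \frac{1}{3}\right) 0 - 5\right) \left(27 - \left(5 - 4 \left(- \frac{1}{3}\right) 0\right)\right)\right)} = - \frac{289}{8 \left(5 + 2 \left(\left(- \frac{4}{3}\right) 0 - 5\right) \left(27 - 5\right)\right)} = - \frac{289}{8 \left(5 + 2 \left(0 - 5\right) \left(27 + \left(0 - 5\right)\right)\right)} = - \frac{289}{8 \left(5 + 2 \left(-5\right) \left(27 - 5\right)\right)} = - \frac{289}{8 \left(5 + 2 \left(-5\right) 22\right)} = - \frac{289}{8 \left(5 - 220\right)} = - \frac{289}{8 \left(-215\right)} = - \frac{289 \left(-1\right)}{8 \cdot 215} = \left(-1\right) \left(- \frac{289}{1720}\right) = \frac{289}{1720}$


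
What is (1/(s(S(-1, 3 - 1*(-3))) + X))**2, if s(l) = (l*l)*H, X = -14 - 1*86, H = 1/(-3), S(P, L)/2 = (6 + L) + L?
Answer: 1/283024 ≈ 3.5333e-6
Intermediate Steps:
S(P, L) = 12 + 4*L (S(P, L) = 2*((6 + L) + L) = 2*(6 + 2*L) = 12 + 4*L)
H = -1/3 ≈ -0.33333
X = -100 (X = -14 - 86 = -100)
s(l) = -l**2/3 (s(l) = (l*l)*(-1/3) = l**2*(-1/3) = -l**2/3)
(1/(s(S(-1, 3 - 1*(-3))) + X))**2 = (1/(-(12 + 4*(3 - 1*(-3)))**2/3 - 100))**2 = (1/(-(12 + 4*(3 + 3))**2/3 - 100))**2 = (1/(-(12 + 4*6)**2/3 - 100))**2 = (1/(-(12 + 24)**2/3 - 100))**2 = (1/(-1/3*36**2 - 100))**2 = (1/(-1/3*1296 - 100))**2 = (1/(-432 - 100))**2 = (1/(-532))**2 = (-1/532)**2 = 1/283024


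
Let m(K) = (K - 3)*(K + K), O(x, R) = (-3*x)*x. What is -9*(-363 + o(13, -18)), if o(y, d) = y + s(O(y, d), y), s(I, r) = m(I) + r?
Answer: -4651227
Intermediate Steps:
O(x, R) = -3*x**2
m(K) = 2*K*(-3 + K) (m(K) = (-3 + K)*(2*K) = 2*K*(-3 + K))
s(I, r) = r + 2*I*(-3 + I) (s(I, r) = 2*I*(-3 + I) + r = r + 2*I*(-3 + I))
o(y, d) = 2*y - 6*y**2*(-3 - 3*y**2) (o(y, d) = y + (y + 2*(-3*y**2)*(-3 - 3*y**2)) = y + (y - 6*y**2*(-3 - 3*y**2)) = 2*y - 6*y**2*(-3 - 3*y**2))
-9*(-363 + o(13, -18)) = -9*(-363 + 2*13*(1 + 9*13*(1 + 13**2))) = -9*(-363 + 2*13*(1 + 9*13*(1 + 169))) = -9*(-363 + 2*13*(1 + 9*13*170)) = -9*(-363 + 2*13*(1 + 19890)) = -9*(-363 + 2*13*19891) = -9*(-363 + 517166) = -9*516803 = -4651227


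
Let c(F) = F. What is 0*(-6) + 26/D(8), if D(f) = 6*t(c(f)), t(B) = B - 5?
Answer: 13/9 ≈ 1.4444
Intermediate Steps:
t(B) = -5 + B
D(f) = -30 + 6*f (D(f) = 6*(-5 + f) = -30 + 6*f)
0*(-6) + 26/D(8) = 0*(-6) + 26/(-30 + 6*8) = 0 + 26/(-30 + 48) = 0 + 26/18 = 0 + 26*(1/18) = 0 + 13/9 = 13/9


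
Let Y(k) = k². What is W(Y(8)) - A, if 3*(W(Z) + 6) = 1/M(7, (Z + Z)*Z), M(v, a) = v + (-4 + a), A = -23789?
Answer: 584705056/24585 ≈ 23783.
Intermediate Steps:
M(v, a) = -4 + a + v
W(Z) = -6 + 1/(3*(3 + 2*Z²)) (W(Z) = -6 + 1/(3*(-4 + (Z + Z)*Z + 7)) = -6 + 1/(3*(-4 + (2*Z)*Z + 7)) = -6 + 1/(3*(-4 + 2*Z² + 7)) = -6 + 1/(3*(3 + 2*Z²)))
W(Y(8)) - A = (-53 - 36*(8²)²)/(3*(3 + 2*(8²)²)) - 1*(-23789) = (-53 - 36*64²)/(3*(3 + 2*64²)) + 23789 = (-53 - 36*4096)/(3*(3 + 2*4096)) + 23789 = (-53 - 147456)/(3*(3 + 8192)) + 23789 = (⅓)*(-147509)/8195 + 23789 = (⅓)*(1/8195)*(-147509) + 23789 = -147509/24585 + 23789 = 584705056/24585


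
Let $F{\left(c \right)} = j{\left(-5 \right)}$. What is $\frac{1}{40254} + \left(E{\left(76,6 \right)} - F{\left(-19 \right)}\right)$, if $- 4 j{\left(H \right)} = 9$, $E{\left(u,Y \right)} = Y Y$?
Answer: $\frac{3079433}{80508} \approx 38.25$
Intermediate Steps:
$E{\left(u,Y \right)} = Y^{2}$
$j{\left(H \right)} = - \frac{9}{4}$ ($j{\left(H \right)} = \left(- \frac{1}{4}\right) 9 = - \frac{9}{4}$)
$F{\left(c \right)} = - \frac{9}{4}$
$\frac{1}{40254} + \left(E{\left(76,6 \right)} - F{\left(-19 \right)}\right) = \frac{1}{40254} - \left(- \frac{9}{4} - 6^{2}\right) = \frac{1}{40254} + \left(36 + \frac{9}{4}\right) = \frac{1}{40254} + \frac{153}{4} = \frac{3079433}{80508}$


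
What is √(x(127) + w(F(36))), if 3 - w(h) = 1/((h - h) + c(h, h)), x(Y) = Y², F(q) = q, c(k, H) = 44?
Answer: √7807877/22 ≈ 127.01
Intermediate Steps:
w(h) = 131/44 (w(h) = 3 - 1/((h - h) + 44) = 3 - 1/(0 + 44) = 3 - 1/44 = 131/44)
√(x(127) + w(F(36))) = √(127² + 131/44) = √(16129 + 131/44) = √(709807/44) = √7807877/22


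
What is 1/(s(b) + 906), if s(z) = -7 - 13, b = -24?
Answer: 1/886 ≈ 0.0011287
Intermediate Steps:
s(z) = -20
1/(s(b) + 906) = 1/(-20 + 906) = 1/886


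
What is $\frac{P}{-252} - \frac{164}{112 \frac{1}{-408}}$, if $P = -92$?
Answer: $\frac{37661}{63} \approx 597.79$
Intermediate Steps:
$\frac{P}{-252} - \frac{164}{112 \frac{1}{-408}} = - \frac{92}{-252} - \frac{164}{112 \frac{1}{-408}} = \left(-92\right) \left(- \frac{1}{252}\right) - \frac{164}{112 \left(- \frac{1}{408}\right)} = \frac{23}{63} - \frac{164}{- \frac{14}{51}} = \frac{23}{63} - - \frac{4182}{7} = \frac{23}{63} + \frac{4182}{7} = \frac{37661}{63}$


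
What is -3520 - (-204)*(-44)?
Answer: -12496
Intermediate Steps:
-3520 - (-204)*(-44) = -3520 - 1*8976 = -3520 - 8976 = -12496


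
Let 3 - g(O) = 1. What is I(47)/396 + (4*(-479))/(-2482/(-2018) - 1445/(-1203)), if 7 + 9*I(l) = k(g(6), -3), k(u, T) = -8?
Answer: -86341796333/109553202 ≈ -788.13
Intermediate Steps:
g(O) = 2 (g(O) = 3 - 1*1 = 3 - 1 = 2)
I(l) = -5/3 (I(l) = -7/9 + (⅑)*(-8) = -7/9 - 8/9 = -5/3)
I(47)/396 + (4*(-479))/(-2482/(-2018) - 1445/(-1203)) = -5/3/396 + (4*(-479))/(-2482/(-2018) - 1445/(-1203)) = -5/3*1/396 - 1916/(-2482*(-1/2018) - 1445*(-1/1203)) = -5/1188 - 1916/(1241/1009 + 1445/1203) = -5/1188 - 1916/2950928/1213827 = -5/1188 - 1916*1213827/2950928 = -5/1188 - 581423133/737732 = -86341796333/109553202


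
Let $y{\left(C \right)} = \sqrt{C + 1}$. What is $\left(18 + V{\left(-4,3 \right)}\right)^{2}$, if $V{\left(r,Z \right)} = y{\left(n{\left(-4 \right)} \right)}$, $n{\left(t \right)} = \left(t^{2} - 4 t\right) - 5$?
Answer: $352 + 72 \sqrt{7} \approx 542.49$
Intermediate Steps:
$n{\left(t \right)} = -5 + t^{2} - 4 t$
$y{\left(C \right)} = \sqrt{1 + C}$
$V{\left(r,Z \right)} = 2 \sqrt{7}$ ($V{\left(r,Z \right)} = \sqrt{1 - \left(-11 - 16\right)} = \sqrt{1 + \left(-5 + 16 + 16\right)} = \sqrt{1 + 27} = \sqrt{28} = 2 \sqrt{7}$)
$\left(18 + V{\left(-4,3 \right)}\right)^{2} = \left(18 + 2 \sqrt{7}\right)^{2}$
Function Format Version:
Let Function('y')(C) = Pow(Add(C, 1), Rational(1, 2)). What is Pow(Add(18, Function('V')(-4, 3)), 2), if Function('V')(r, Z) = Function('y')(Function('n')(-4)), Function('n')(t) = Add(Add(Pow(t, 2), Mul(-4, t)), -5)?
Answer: Add(352, Mul(72, Pow(7, Rational(1, 2)))) ≈ 542.49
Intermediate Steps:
Function('n')(t) = Add(-5, Pow(t, 2), Mul(-4, t))
Function('y')(C) = Pow(Add(1, C), Rational(1, 2))
Function('V')(r, Z) = Mul(2, Pow(7, Rational(1, 2))) (Function('V')(r, Z) = Pow(Add(1, Add(-5, Pow(-4, 2), Mul(-4, -4))), Rational(1, 2)) = Pow(Add(1, Add(-5, 16, 16)), Rational(1, 2)) = Pow(Add(1, 27), Rational(1, 2)) = Pow(28, Rational(1, 2)) = Mul(2, Pow(7, Rational(1, 2))))
Pow(Add(18, Function('V')(-4, 3)), 2) = Pow(Add(18, Mul(2, Pow(7, Rational(1, 2)))), 2)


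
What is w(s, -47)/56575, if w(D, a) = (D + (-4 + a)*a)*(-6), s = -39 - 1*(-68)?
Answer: -14556/56575 ≈ -0.25729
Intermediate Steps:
s = 29 (s = -39 + 68 = 29)
w(D, a) = -6*D - 6*a*(-4 + a) (w(D, a) = (D + a*(-4 + a))*(-6) = -6*D - 6*a*(-4 + a))
w(s, -47)/56575 = (-6*29 - 6*(-47)² + 24*(-47))/56575 = (-174 - 6*2209 - 1128)*(1/56575) = (-174 - 13254 - 1128)*(1/56575) = -14556*1/56575 = -14556/56575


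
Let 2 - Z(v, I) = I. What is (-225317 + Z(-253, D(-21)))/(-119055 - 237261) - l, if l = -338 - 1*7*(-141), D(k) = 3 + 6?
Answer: -19251980/29693 ≈ -648.37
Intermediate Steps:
D(k) = 9
Z(v, I) = 2 - I
l = 649 (l = -338 - 7*(-141) = -338 + 987 = 649)
(-225317 + Z(-253, D(-21)))/(-119055 - 237261) - l = (-225317 + (2 - 1*9))/(-119055 - 237261) - 1*649 = (-225317 + (2 - 9))/(-356316) - 649 = (-225317 - 7)*(-1/356316) - 649 = -225324*(-1/356316) - 649 = 18777/29693 - 649 = -19251980/29693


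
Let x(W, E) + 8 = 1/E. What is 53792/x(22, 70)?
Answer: -3765440/559 ≈ -6736.0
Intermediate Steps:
x(W, E) = -8 + 1/E
53792/x(22, 70) = 53792/(-8 + 1/70) = 53792/(-559/70) = 53792*(-70/559) = -3765440/559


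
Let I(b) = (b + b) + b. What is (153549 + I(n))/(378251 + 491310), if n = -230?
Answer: 21837/124223 ≈ 0.17579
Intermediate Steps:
I(b) = 3*b (I(b) = 2*b + b = 3*b)
(153549 + I(n))/(378251 + 491310) = (153549 + 3*(-230))/(378251 + 491310) = (153549 - 690)/869561 = 152859*(1/869561) = 21837/124223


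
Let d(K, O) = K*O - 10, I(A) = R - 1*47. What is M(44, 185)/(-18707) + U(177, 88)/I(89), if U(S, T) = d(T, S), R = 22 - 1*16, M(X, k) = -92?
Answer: -291189390/766987 ≈ -379.65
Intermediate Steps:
R = 6 (R = 22 - 16 = 6)
I(A) = -41 (I(A) = 6 - 1*47 = 6 - 47 = -41)
d(K, O) = -10 + K*O
U(S, T) = -10 + S*T (U(S, T) = -10 + T*S = -10 + S*T)
M(44, 185)/(-18707) + U(177, 88)/I(89) = -92/(-18707) + (-10 + 177*88)/(-41) = -92*(-1/18707) + (-10 + 15576)*(-1/41) = 92/18707 + 15566*(-1/41) = 92/18707 - 15566/41 = -291189390/766987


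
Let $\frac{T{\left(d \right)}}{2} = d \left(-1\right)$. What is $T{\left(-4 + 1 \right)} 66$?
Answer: $396$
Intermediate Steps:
$T{\left(d \right)} = - 2 d$ ($T{\left(d \right)} = 2 d \left(-1\right) = 2 \left(- d\right) = - 2 d$)
$T{\left(-4 + 1 \right)} 66 = - 2 \left(-4 + 1\right) 66 = \left(-2\right) \left(-3\right) 66 = 6 \cdot 66 = 396$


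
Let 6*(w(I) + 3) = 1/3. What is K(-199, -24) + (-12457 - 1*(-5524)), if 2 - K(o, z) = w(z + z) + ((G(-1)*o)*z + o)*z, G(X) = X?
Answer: -2273905/18 ≈ -1.2633e+5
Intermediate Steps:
w(I) = -53/18 (w(I) = -3 + (1/6)/3 = -3 + (1/6)*(1/3) = -3 + 1/18 = -53/18)
K(o, z) = 89/18 - z*(o - o*z) (K(o, z) = 2 - (-53/18 + ((-o)*z + o)*z) = 2 - (-53/18 + (-o*z + o)*z) = 2 - (-53/18 + (o - o*z)*z) = 2 - (-53/18 + z*(o - o*z)) = 2 + (53/18 - z*(o - o*z)) = 89/18 - z*(o - o*z))
K(-199, -24) + (-12457 - 1*(-5524)) = (89/18 - 199*(-24)**2 - 1*(-199)*(-24)) + (-12457 - 1*(-5524)) = (89/18 - 199*576 - 4776) + (-12457 + 5524) = (89/18 - 114624 - 4776) - 6933 = -2149111/18 - 6933 = -2273905/18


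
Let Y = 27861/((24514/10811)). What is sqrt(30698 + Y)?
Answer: sqrt(25831285358102)/24514 ≈ 207.33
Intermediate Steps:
Y = 301205271/24514 (Y = 27861/((24514*(1/10811))) = 27861/(24514/10811) = 27861*(10811/24514) = 301205271/24514 ≈ 12287.)
sqrt(30698 + Y) = sqrt(30698 + 301205271/24514) = sqrt(1053736043/24514) = sqrt(25831285358102)/24514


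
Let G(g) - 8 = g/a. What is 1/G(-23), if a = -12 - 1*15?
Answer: 27/239 ≈ 0.11297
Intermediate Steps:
a = -27 (a = -12 - 15 = -27)
G(g) = 8 - g/27 (G(g) = 8 + g/(-27) = 8 + g*(-1/27) = 8 - g/27)
1/G(-23) = 1/(8 - 1/27*(-23)) = 1/(8 + 23/27) = 1/(239/27) = 27/239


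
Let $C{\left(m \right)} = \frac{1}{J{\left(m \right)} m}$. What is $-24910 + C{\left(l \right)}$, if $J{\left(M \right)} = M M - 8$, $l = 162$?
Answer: $- \frac{105873279119}{4250232} \approx -24910.0$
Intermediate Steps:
$J{\left(M \right)} = -8 + M^{2}$ ($J{\left(M \right)} = M^{2} - 8 = -8 + M^{2}$)
$C{\left(m \right)} = \frac{1}{m \left(-8 + m^{2}\right)}$ ($C{\left(m \right)} = \frac{1}{\left(-8 + m^{2}\right) m} = \frac{1}{m \left(-8 + m^{2}\right)}$)
$-24910 + C{\left(l \right)} = -24910 + \frac{1}{162 \left(-8 + 162^{2}\right)} = -24910 + \frac{1}{162 \left(-8 + 26244\right)} = -24910 + \frac{1}{162 \cdot 26236} = -24910 + \frac{1}{162} \cdot \frac{1}{26236} = -24910 + \frac{1}{4250232} = - \frac{105873279119}{4250232}$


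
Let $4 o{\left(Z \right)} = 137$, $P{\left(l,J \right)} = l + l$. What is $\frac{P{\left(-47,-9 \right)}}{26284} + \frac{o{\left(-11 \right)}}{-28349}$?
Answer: $- \frac{3565033}{745125116} \approx -0.0047845$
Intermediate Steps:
$P{\left(l,J \right)} = 2 l$
$o{\left(Z \right)} = \frac{137}{4}$ ($o{\left(Z \right)} = \frac{1}{4} \cdot 137 = \frac{137}{4}$)
$\frac{P{\left(-47,-9 \right)}}{26284} + \frac{o{\left(-11 \right)}}{-28349} = \frac{2 \left(-47\right)}{26284} + \frac{137}{4 \left(-28349\right)} = \left(-94\right) \frac{1}{26284} + \frac{137}{4} \left(- \frac{1}{28349}\right) = - \frac{47}{13142} - \frac{137}{113396} = - \frac{3565033}{745125116}$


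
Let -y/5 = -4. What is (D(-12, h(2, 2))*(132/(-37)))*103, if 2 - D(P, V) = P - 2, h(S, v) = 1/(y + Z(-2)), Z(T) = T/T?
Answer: -217536/37 ≈ -5879.4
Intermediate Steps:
y = 20 (y = -5*(-4) = 20)
Z(T) = 1
h(S, v) = 1/21 (h(S, v) = 1/(20 + 1) = 1/21)
D(P, V) = 4 - P (D(P, V) = 2 - (P - 2) = 2 - (-2 + P) = 2 + (2 - P) = 4 - P)
(D(-12, h(2, 2))*(132/(-37)))*103 = ((4 - 1*(-12))*(132/(-37)))*103 = ((4 + 12)*(132*(-1/37)))*103 = (16*(-132/37))*103 = -2112/37*103 = -217536/37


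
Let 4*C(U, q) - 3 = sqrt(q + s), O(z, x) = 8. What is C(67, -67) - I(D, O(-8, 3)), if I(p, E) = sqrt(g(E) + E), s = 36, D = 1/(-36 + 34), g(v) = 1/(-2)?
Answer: 3/4 - sqrt(30)/2 + I*sqrt(31)/4 ≈ -1.9886 + 1.3919*I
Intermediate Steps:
g(v) = -1/2
D = -1/2 (D = 1/(-2) = -1/2 ≈ -0.50000)
C(U, q) = 3/4 + sqrt(36 + q)/4 (C(U, q) = 3/4 + sqrt(q + 36)/4 = 3/4 + sqrt(36 + q)/4)
I(p, E) = sqrt(-1/2 + E)
C(67, -67) - I(D, O(-8, 3)) = (3/4 + sqrt(36 - 67)/4) - sqrt(-2 + 4*8)/2 = (3/4 + sqrt(-31)/4) - sqrt(-2 + 32)/2 = (3/4 + (I*sqrt(31))/4) - sqrt(30)/2 = (3/4 + I*sqrt(31)/4) - sqrt(30)/2 = 3/4 - sqrt(30)/2 + I*sqrt(31)/4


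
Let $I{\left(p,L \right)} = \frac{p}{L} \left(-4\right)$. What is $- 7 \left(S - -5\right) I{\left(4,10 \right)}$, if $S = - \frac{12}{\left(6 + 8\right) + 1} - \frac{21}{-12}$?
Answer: $\frac{1666}{25} \approx 66.64$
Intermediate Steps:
$I{\left(p,L \right)} = - \frac{4 p}{L}$
$S = \frac{19}{20}$ ($S = - \frac{12}{14 + 1} - - \frac{7}{4} = - \frac{12}{15} + \frac{7}{4} = \left(-12\right) \frac{1}{15} + \frac{7}{4} = - \frac{4}{5} + \frac{7}{4} = \frac{19}{20} \approx 0.95$)
$- 7 \left(S - -5\right) I{\left(4,10 \right)} = - 7 \left(\frac{19}{20} - -5\right) \left(\left(-4\right) 4 \cdot \frac{1}{10}\right) = - 7 \left(\frac{19}{20} + 5\right) \left(\left(-4\right) 4 \cdot \frac{1}{10}\right) = \left(-7\right) \frac{119}{20} \left(- \frac{8}{5}\right) = \left(- \frac{833}{20}\right) \left(- \frac{8}{5}\right) = \frac{1666}{25}$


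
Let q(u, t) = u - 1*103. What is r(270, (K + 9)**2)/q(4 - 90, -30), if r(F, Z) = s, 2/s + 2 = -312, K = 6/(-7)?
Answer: 1/29673 ≈ 3.3701e-5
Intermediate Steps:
K = -6/7 (K = 6*(-1/7) = -6/7 ≈ -0.85714)
s = -1/157 (s = 2/(-2 - 312) = 2/(-314) = 2*(-1/314) = -1/157 ≈ -0.0063694)
q(u, t) = -103 + u (q(u, t) = u - 103 = -103 + u)
r(F, Z) = -1/157
r(270, (K + 9)**2)/q(4 - 90, -30) = -1/(157*(-103 + (4 - 90))) = -1/(157*(-103 - 86)) = -1/157/(-189) = -1/157*(-1/189) = 1/29673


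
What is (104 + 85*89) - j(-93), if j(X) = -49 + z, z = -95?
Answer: 7813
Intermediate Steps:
j(X) = -144 (j(X) = -49 - 95 = -144)
(104 + 85*89) - j(-93) = (104 + 85*89) - 1*(-144) = (104 + 7565) + 144 = 7669 + 144 = 7813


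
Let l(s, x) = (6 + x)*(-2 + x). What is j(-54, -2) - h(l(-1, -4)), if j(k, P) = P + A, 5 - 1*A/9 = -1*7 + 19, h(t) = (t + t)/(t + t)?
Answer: -66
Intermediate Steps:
l(s, x) = (-2 + x)*(6 + x)
h(t) = 1 (h(t) = (2*t)/((2*t)) = (2*t)*(1/(2*t)) = 1)
A = -63 (A = 45 - 9*(-1*7 + 19) = 45 - 9*(-7 + 19) = 45 - 9*12 = 45 - 108 = -63)
j(k, P) = -63 + P (j(k, P) = P - 63 = -63 + P)
j(-54, -2) - h(l(-1, -4)) = (-63 - 2) - 1*1 = -65 - 1 = -66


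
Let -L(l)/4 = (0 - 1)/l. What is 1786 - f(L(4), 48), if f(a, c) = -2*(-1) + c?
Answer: 1736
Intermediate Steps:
L(l) = 4/l (L(l) = -4*(0 - 1)/l = -(-4)/l = 4/l)
f(a, c) = 2 + c
1786 - f(L(4), 48) = 1786 - (2 + 48) = 1786 - 1*50 = 1786 - 50 = 1736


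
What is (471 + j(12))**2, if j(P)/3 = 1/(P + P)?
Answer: 14205361/64 ≈ 2.2196e+5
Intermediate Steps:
j(P) = 3/(2*P) (j(P) = 3/(P + P) = 3/((2*P)) = 3*(1/(2*P)) = 3/(2*P))
(471 + j(12))**2 = (471 + (3/2)/12)**2 = (471 + (3/2)*(1/12))**2 = (471 + 1/8)**2 = (3769/8)**2 = 14205361/64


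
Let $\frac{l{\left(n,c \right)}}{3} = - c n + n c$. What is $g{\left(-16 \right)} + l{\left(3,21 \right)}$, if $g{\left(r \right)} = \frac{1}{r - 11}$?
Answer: $- \frac{1}{27} \approx -0.037037$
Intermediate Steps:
$l{\left(n,c \right)} = 0$ ($l{\left(n,c \right)} = 3 \left(- c n + n c\right) = 3 \left(- c n + c n\right) = 3 \cdot 0 = 0$)
$g{\left(r \right)} = \frac{1}{-11 + r}$
$g{\left(-16 \right)} + l{\left(3,21 \right)} = \frac{1}{-11 - 16} + 0 = \frac{1}{-27} + 0 = - \frac{1}{27} + 0 = - \frac{1}{27}$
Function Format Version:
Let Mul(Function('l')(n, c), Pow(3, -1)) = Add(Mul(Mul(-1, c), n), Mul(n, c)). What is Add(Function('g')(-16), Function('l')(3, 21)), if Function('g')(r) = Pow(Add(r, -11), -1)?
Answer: Rational(-1, 27) ≈ -0.037037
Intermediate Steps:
Function('l')(n, c) = 0 (Function('l')(n, c) = Mul(3, Add(Mul(Mul(-1, c), n), Mul(n, c))) = Mul(3, Add(Mul(-1, c, n), Mul(c, n))) = Mul(3, 0) = 0)
Function('g')(r) = Pow(Add(-11, r), -1)
Add(Function('g')(-16), Function('l')(3, 21)) = Add(Pow(Add(-11, -16), -1), 0) = Add(Pow(-27, -1), 0) = Add(Rational(-1, 27), 0) = Rational(-1, 27)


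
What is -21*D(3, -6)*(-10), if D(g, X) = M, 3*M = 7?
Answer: 490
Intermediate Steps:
M = 7/3 (M = (1/3)*7 = 7/3 ≈ 2.3333)
D(g, X) = 7/3
-21*D(3, -6)*(-10) = -21*7/3*(-10) = -49*(-10) = 490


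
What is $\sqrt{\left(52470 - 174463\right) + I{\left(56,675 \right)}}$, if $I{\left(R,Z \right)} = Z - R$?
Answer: $3 i \sqrt{13486} \approx 348.39 i$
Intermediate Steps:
$\sqrt{\left(52470 - 174463\right) + I{\left(56,675 \right)}} = \sqrt{\left(52470 - 174463\right) + \left(675 - 56\right)} = \sqrt{-121993 + \left(675 - 56\right)} = \sqrt{-121993 + 619} = \sqrt{-121374} = 3 i \sqrt{13486}$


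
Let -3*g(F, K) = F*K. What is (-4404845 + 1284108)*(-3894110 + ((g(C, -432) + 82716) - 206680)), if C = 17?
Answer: 12531712636362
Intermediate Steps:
g(F, K) = -F*K/3
(-4404845 + 1284108)*(-3894110 + ((g(C, -432) + 82716) - 206680)) = (-4404845 + 1284108)*(-3894110 + ((-1/3*17*(-432) + 82716) - 206680)) = -3120737*(-3894110 + ((2448 + 82716) - 206680)) = -3120737*(-3894110 + (85164 - 206680)) = -3120737*(-3894110 - 121516) = -3120737*(-4015626) = 12531712636362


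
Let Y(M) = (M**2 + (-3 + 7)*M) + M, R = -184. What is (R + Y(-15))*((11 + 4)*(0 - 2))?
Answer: 1020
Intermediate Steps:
Y(M) = M**2 + 5*M (Y(M) = (M**2 + 4*M) + M = M**2 + 5*M)
(R + Y(-15))*((11 + 4)*(0 - 2)) = (-184 - 15*(5 - 15))*((11 + 4)*(0 - 2)) = (-184 - 15*(-10))*(15*(-2)) = (-184 + 150)*(-30) = -34*(-30) = 1020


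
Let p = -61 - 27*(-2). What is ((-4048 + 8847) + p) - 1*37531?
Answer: -32739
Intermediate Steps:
p = -7 (p = -61 + 54 = -7)
((-4048 + 8847) + p) - 1*37531 = ((-4048 + 8847) - 7) - 1*37531 = (4799 - 7) - 37531 = 4792 - 37531 = -32739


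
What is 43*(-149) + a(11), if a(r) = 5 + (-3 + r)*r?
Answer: -6314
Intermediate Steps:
a(r) = 5 + r*(-3 + r)
43*(-149) + a(11) = 43*(-149) + (5 + 11² - 3*11) = -6407 + (5 + 121 - 33) = -6407 + 93 = -6314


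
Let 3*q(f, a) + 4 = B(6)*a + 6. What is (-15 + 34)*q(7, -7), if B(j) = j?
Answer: -760/3 ≈ -253.33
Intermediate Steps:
q(f, a) = ⅔ + 2*a (q(f, a) = -4/3 + (6*a + 6)/3 = -4/3 + (6 + 6*a)/3 = -4/3 + (2 + 2*a) = ⅔ + 2*a)
(-15 + 34)*q(7, -7) = (-15 + 34)*(⅔ + 2*(-7)) = 19*(⅔ - 14) = 19*(-40/3) = -760/3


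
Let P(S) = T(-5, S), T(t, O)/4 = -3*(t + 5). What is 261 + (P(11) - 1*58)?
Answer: 203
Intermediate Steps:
T(t, O) = -60 - 12*t (T(t, O) = 4*(-3*(t + 5)) = 4*(-3*(5 + t)) = 4*(-15 - 3*t) = -60 - 12*t)
P(S) = 0 (P(S) = -60 - 12*(-5) = -60 + 60 = 0)
261 + (P(11) - 1*58) = 261 + (0 - 1*58) = 261 + (0 - 58) = 261 - 58 = 203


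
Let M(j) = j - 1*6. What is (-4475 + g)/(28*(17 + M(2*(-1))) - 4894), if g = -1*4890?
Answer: 9365/4642 ≈ 2.0174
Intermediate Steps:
M(j) = -6 + j (M(j) = j - 6 = -6 + j)
g = -4890
(-4475 + g)/(28*(17 + M(2*(-1))) - 4894) = (-4475 - 4890)/(28*(17 + (-6 + 2*(-1))) - 4894) = -9365/(28*(17 + (-6 - 2)) - 4894) = -9365/(28*(17 - 8) - 4894) = -9365/(28*9 - 4894) = -9365/(252 - 4894) = -9365/(-4642) = -9365*(-1/4642) = 9365/4642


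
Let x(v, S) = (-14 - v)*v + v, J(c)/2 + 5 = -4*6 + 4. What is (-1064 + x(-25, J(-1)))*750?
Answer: -1023000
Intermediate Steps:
J(c) = -50 (J(c) = -10 + 2*(-4*6 + 4) = -10 + 2*(-24 + 4) = -10 + 2*(-20) = -10 - 40 = -50)
x(v, S) = v + v*(-14 - v) (x(v, S) = v*(-14 - v) + v = v + v*(-14 - v))
(-1064 + x(-25, J(-1)))*750 = (-1064 - 1*(-25)*(13 - 25))*750 = (-1064 - 1*(-25)*(-12))*750 = (-1064 - 300)*750 = -1364*750 = -1023000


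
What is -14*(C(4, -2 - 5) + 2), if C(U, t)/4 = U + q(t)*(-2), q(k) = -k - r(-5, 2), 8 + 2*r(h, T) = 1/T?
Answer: 952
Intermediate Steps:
r(h, T) = -4 + 1/(2*T)
q(k) = 15/4 - k (q(k) = -k - (-4 + (1/2)/2) = -k - (-4 + (1/2)*(1/2)) = -k - (-4 + 1/4) = -k - 1*(-15/4) = -k + 15/4 = 15/4 - k)
C(U, t) = -30 + 4*U + 8*t (C(U, t) = 4*(U + (15/4 - t)*(-2)) = 4*(U + (-15/2 + 2*t)) = 4*(-15/2 + U + 2*t) = -30 + 4*U + 8*t)
-14*(C(4, -2 - 5) + 2) = -14*((-30 + 4*4 + 8*(-2 - 5)) + 2) = -14*((-30 + 16 + 8*(-7)) + 2) = -14*((-30 + 16 - 56) + 2) = -14*(-70 + 2) = -14*(-68) = 952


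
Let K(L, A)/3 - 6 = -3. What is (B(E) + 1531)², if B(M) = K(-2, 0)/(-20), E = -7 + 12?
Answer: 937033321/400 ≈ 2.3426e+6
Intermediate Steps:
K(L, A) = 9 (K(L, A) = 18 + 3*(-3) = 18 - 9 = 9)
E = 5
B(M) = -9/20 (B(M) = 9/(-20) = 9*(-1/20) = -9/20)
(B(E) + 1531)² = (-9/20 + 1531)² = (30611/20)² = 937033321/400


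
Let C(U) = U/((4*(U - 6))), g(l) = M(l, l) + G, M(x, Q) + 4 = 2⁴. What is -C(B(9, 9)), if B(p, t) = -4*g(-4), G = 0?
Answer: -2/9 ≈ -0.22222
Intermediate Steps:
M(x, Q) = 12 (M(x, Q) = -4 + 2⁴ = -4 + 16 = 12)
g(l) = 12 (g(l) = 12 + 0 = 12)
B(p, t) = -48 (B(p, t) = -4*12 = -48)
C(U) = U/(-24 + 4*U) (C(U) = U/((4*(-6 + U))) = U/(-24 + 4*U))
-C(B(9, 9)) = -(-48)/(4*(-6 - 48)) = -(-48)/(4*(-54)) = -(-48)*(-1)/(4*54) = -1*2/9 = -2/9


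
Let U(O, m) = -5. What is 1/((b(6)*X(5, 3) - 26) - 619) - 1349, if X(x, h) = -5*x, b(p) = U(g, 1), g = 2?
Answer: -701481/520 ≈ -1349.0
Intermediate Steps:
b(p) = -5
1/((b(6)*X(5, 3) - 26) - 619) - 1349 = 1/((-(-25)*5 - 26) - 619) - 1349 = 1/((-5*(-25) - 26) - 619) - 1349 = 1/((125 - 26) - 619) - 1349 = 1/(99 - 619) - 1349 = 1/(-520) - 1349 = -1/520 - 1349 = -701481/520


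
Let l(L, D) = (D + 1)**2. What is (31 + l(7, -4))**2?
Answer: 1600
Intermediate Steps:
l(L, D) = (1 + D)**2
(31 + l(7, -4))**2 = (31 + (1 - 4)**2)**2 = (31 + (-3)**2)**2 = (31 + 9)**2 = 40**2 = 1600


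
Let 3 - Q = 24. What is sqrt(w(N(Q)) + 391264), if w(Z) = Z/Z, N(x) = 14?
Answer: 7*sqrt(7985) ≈ 625.51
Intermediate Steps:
Q = -21 (Q = 3 - 1*24 = 3 - 24 = -21)
w(Z) = 1
sqrt(w(N(Q)) + 391264) = sqrt(1 + 391264) = sqrt(391265) = 7*sqrt(7985)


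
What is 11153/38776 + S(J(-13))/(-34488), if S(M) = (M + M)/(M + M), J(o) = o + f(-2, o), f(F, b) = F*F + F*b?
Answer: 6009467/20895417 ≈ 0.28760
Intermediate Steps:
f(F, b) = F**2 + F*b
J(o) = 4 - o (J(o) = o - 2*(-2 + o) = o + (4 - 2*o) = 4 - o)
S(M) = 1 (S(M) = (2*M)/((2*M)) = (2*M)*(1/(2*M)) = 1)
11153/38776 + S(J(-13))/(-34488) = 11153/38776 + 1/(-34488) = 11153*(1/38776) + 1*(-1/34488) = 11153/38776 - 1/34488 = 6009467/20895417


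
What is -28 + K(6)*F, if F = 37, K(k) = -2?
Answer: -102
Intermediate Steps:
-28 + K(6)*F = -28 - 2*37 = -28 - 74 = -102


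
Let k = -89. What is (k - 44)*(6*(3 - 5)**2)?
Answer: -3192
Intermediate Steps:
(k - 44)*(6*(3 - 5)**2) = (-89 - 44)*(6*(3 - 5)**2) = -798*(-2)**2 = -798*4 = -133*24 = -3192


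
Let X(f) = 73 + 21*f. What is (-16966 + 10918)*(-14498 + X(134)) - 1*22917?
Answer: 70200411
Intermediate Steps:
(-16966 + 10918)*(-14498 + X(134)) - 1*22917 = (-16966 + 10918)*(-14498 + (73 + 21*134)) - 1*22917 = -6048*(-14498 + (73 + 2814)) - 22917 = -6048*(-14498 + 2887) - 22917 = -6048*(-11611) - 22917 = 70223328 - 22917 = 70200411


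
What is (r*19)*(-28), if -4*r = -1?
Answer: -133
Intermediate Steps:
r = 1/4 (r = -1/4*(-1) = 1/4 ≈ 0.25000)
(r*19)*(-28) = ((1/4)*19)*(-28) = (19/4)*(-28) = -133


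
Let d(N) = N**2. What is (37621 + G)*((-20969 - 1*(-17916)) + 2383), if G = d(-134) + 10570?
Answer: -44318490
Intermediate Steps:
G = 28526 (G = (-134)**2 + 10570 = 17956 + 10570 = 28526)
(37621 + G)*((-20969 - 1*(-17916)) + 2383) = (37621 + 28526)*((-20969 - 1*(-17916)) + 2383) = 66147*((-20969 + 17916) + 2383) = 66147*(-3053 + 2383) = 66147*(-670) = -44318490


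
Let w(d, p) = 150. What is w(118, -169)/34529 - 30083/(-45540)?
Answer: 95051537/142950060 ≈ 0.66493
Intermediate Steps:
w(118, -169)/34529 - 30083/(-45540) = 150/34529 - 30083/(-45540) = 150*(1/34529) - 30083*(-1/45540) = 150/34529 + 30083/45540 = 95051537/142950060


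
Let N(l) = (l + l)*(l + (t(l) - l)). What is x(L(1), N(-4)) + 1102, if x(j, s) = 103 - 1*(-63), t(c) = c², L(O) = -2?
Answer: 1268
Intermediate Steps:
N(l) = 2*l³ (N(l) = (l + l)*(l + (l² - l)) = (2*l)*l² = 2*l³)
x(j, s) = 166 (x(j, s) = 103 + 63 = 166)
x(L(1), N(-4)) + 1102 = 166 + 1102 = 1268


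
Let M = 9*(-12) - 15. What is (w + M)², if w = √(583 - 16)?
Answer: 15696 - 2214*√7 ≈ 9838.3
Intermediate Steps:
M = -123 (M = -108 - 15 = -123)
w = 9*√7 (w = √567 = 9*√7 ≈ 23.812)
(w + M)² = (9*√7 - 123)² = (-123 + 9*√7)²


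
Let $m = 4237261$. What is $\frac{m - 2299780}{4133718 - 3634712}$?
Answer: $\frac{1937481}{499006} \approx 3.8827$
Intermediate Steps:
$\frac{m - 2299780}{4133718 - 3634712} = \frac{4237261 - 2299780}{4133718 - 3634712} = \frac{1937481}{499006}$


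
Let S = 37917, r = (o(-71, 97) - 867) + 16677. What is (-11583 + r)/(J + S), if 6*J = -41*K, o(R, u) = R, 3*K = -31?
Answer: 74808/683777 ≈ 0.10940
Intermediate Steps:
K = -31/3 (K = (1/3)*(-31) = -31/3 ≈ -10.333)
r = 15739 (r = (-71 - 867) + 16677 = -938 + 16677 = 15739)
J = 1271/18 (J = (-41*(-31/3))/6 = (1/6)*(1271/3) = 1271/18 ≈ 70.611)
(-11583 + r)/(J + S) = (-11583 + 15739)/(1271/18 + 37917) = 4156/(683777/18) = 4156*(18/683777) = 74808/683777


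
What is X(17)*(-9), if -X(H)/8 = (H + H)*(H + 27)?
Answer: 107712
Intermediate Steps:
X(H) = -16*H*(27 + H) (X(H) = -8*(H + H)*(H + 27) = -8*2*H*(27 + H) = -16*H*(27 + H))
X(17)*(-9) = -16*17*(27 + 17)*(-9) = -16*17*44*(-9) = -11968*(-9) = 107712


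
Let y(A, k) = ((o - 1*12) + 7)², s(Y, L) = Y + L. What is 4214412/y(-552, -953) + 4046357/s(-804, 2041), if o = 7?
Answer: 1307353268/1237 ≈ 1.0569e+6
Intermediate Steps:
s(Y, L) = L + Y
y(A, k) = 4 (y(A, k) = ((7 - 1*12) + 7)² = ((7 - 12) + 7)² = (-5 + 7)² = 2² = 4)
4214412/y(-552, -953) + 4046357/s(-804, 2041) = 4214412/4 + 4046357/(2041 - 804) = 4214412*(¼) + 4046357/1237 = 1053603 + 4046357*(1/1237) = 1053603 + 4046357/1237 = 1307353268/1237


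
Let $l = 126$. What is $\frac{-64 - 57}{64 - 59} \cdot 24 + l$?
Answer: $- \frac{2274}{5} \approx -454.8$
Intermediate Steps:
$\frac{-64 - 57}{64 - 59} \cdot 24 + l = \frac{-64 - 57}{64 - 59} \cdot 24 + 126 = - \frac{121}{5} \cdot 24 + 126 = \left(-121\right) \frac{1}{5} \cdot 24 + 126 = \left(- \frac{121}{5}\right) 24 + 126 = - \frac{2904}{5} + 126 = - \frac{2274}{5}$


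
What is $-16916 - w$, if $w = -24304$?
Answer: $7388$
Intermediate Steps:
$-16916 - w = -16916 - -24304 = -16916 + 24304 = 7388$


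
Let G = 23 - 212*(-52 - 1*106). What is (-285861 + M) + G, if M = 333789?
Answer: 81447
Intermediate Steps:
G = 33519 (G = 23 - 212*(-52 - 106) = 23 - 212*(-158) = 23 + 33496 = 33519)
(-285861 + M) + G = (-285861 + 333789) + 33519 = 47928 + 33519 = 81447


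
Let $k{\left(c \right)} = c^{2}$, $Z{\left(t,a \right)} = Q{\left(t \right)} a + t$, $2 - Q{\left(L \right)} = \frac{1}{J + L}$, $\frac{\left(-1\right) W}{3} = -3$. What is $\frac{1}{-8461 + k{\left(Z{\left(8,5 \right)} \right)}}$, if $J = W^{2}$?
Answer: $- \frac{7921}{64469172} \approx -0.00012286$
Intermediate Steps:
$W = 9$ ($W = \left(-3\right) \left(-3\right) = 9$)
$J = 81$ ($J = 9^{2} = 81$)
$Q{\left(L \right)} = 2 - \frac{1}{81 + L}$
$Z{\left(t,a \right)} = t + \frac{a \left(161 + 2 t\right)}{81 + t}$ ($Z{\left(t,a \right)} = \frac{161 + 2 t}{81 + t} a + t = \frac{a \left(161 + 2 t\right)}{81 + t} + t = t + \frac{a \left(161 + 2 t\right)}{81 + t}$)
$\frac{1}{-8461 + k{\left(Z{\left(8,5 \right)} \right)}} = \frac{1}{-8461 + \left(\frac{5 \left(161 + 2 \cdot 8\right) + 8 \left(81 + 8\right)}{81 + 8}\right)^{2}} = \frac{1}{-8461 + \left(\frac{5 \left(161 + 16\right) + 8 \cdot 89}{89}\right)^{2}} = \frac{1}{-8461 + \left(\frac{5 \cdot 177 + 712}{89}\right)^{2}} = \frac{1}{-8461 + \left(\frac{885 + 712}{89}\right)^{2}} = \frac{1}{-8461 + \left(\frac{1}{89} \cdot 1597\right)^{2}} = \frac{1}{-8461 + \left(\frac{1597}{89}\right)^{2}} = \frac{1}{-8461 + \frac{2550409}{7921}} = \frac{1}{- \frac{64469172}{7921}} = - \frac{7921}{64469172}$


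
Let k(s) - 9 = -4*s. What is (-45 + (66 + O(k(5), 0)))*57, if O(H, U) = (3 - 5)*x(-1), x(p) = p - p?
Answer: 1197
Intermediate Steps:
k(s) = 9 - 4*s
x(p) = 0
O(H, U) = 0 (O(H, U) = (3 - 5)*0 = -2*0 = 0)
(-45 + (66 + O(k(5), 0)))*57 = (-45 + (66 + 0))*57 = (-45 + 66)*57 = 21*57 = 1197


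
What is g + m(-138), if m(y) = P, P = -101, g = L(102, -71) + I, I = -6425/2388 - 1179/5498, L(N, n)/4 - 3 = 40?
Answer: 447017401/6564612 ≈ 68.095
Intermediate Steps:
L(N, n) = 172 (L(N, n) = 12 + 4*40 = 12 + 160 = 172)
I = -19070051/6564612 (I = -6425*1/2388 - 1179*1/5498 = -6425/2388 - 1179/5498 = -19070051/6564612 ≈ -2.9050)
g = 1110043213/6564612 (g = 172 - 19070051/6564612 = 1110043213/6564612 ≈ 169.09)
m(y) = -101
g + m(-138) = 1110043213/6564612 - 101 = 447017401/6564612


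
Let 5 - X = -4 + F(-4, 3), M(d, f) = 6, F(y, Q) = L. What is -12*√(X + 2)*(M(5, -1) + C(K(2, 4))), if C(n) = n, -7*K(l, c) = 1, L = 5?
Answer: -492*√6/7 ≈ -172.16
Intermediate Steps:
K(l, c) = -⅐ (K(l, c) = -⅐*1 = -⅐)
F(y, Q) = 5
X = 4 (X = 5 - (-4 + 5) = 5 - 1*1 = 5 - 1 = 4)
-12*√(X + 2)*(M(5, -1) + C(K(2, 4))) = -12*√(4 + 2)*(6 - ⅐) = -12*√6*41/7 = -492*√6/7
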